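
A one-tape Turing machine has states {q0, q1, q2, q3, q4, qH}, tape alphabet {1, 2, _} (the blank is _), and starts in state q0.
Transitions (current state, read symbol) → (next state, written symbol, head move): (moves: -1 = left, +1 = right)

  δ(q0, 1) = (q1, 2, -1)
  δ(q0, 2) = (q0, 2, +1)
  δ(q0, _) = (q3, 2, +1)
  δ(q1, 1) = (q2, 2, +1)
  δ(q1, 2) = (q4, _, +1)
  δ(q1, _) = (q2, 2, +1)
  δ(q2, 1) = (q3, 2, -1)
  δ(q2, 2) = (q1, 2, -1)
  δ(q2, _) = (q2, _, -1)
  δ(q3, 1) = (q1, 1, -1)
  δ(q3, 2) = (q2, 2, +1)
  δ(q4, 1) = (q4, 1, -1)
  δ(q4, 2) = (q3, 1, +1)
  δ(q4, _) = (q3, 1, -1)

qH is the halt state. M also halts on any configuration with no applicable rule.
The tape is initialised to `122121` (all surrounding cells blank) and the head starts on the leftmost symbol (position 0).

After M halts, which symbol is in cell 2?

state=q0 head=0 tape=_[1]22121_   (q0,1)→(q1,2,-1)
state=q1 head=-1 tape=[_]222121_   (q1,_)→(q2,2,+1)
state=q2 head=0 tape=2[2]22121_   (q2,2)→(q1,2,-1)
state=q1 head=-1 tape=[2]222121_   (q1,2)→(q4,_,+1)
state=q4 head=0 tape=_[2]22121_   (q4,2)→(q3,1,+1)
state=q3 head=1 tape=_1[2]2121_   (q3,2)→(q2,2,+1)
state=q2 head=2 tape=_12[2]121_   (q2,2)→(q1,2,-1)
state=q1 head=1 tape=_1[2]2121_   (q1,2)→(q4,_,+1)
state=q4 head=2 tape=_1_[2]121_   (q4,2)→(q3,1,+1)
state=q3 head=3 tape=_1_1[1]21_   (q3,1)→(q1,1,-1)
state=q1 head=2 tape=_1_[1]121_   (q1,1)→(q2,2,+1)
state=q2 head=3 tape=_1_2[1]21_   (q2,1)→(q3,2,-1)
state=q3 head=2 tape=_1_[2]221_   (q3,2)→(q2,2,+1)
state=q2 head=3 tape=_1_2[2]21_   (q2,2)→(q1,2,-1)
state=q1 head=2 tape=_1_[2]221_   (q1,2)→(q4,_,+1)
state=q4 head=3 tape=_1__[2]21_   (q4,2)→(q3,1,+1)
state=q3 head=4 tape=_1__1[2]1_   (q3,2)→(q2,2,+1)
state=q2 head=5 tape=_1__12[1]_   (q2,1)→(q3,2,-1)
state=q3 head=4 tape=_1__1[2]2_   (q3,2)→(q2,2,+1)
state=q2 head=5 tape=_1__12[2]_   (q2,2)→(q1,2,-1)
state=q1 head=4 tape=_1__1[2]2_   (q1,2)→(q4,_,+1)
state=q4 head=5 tape=_1__1_[2]_   (q4,2)→(q3,1,+1)
state=q3 head=6 tape=_1__1_1[_]
Cell 2 holds _ when M halts.

_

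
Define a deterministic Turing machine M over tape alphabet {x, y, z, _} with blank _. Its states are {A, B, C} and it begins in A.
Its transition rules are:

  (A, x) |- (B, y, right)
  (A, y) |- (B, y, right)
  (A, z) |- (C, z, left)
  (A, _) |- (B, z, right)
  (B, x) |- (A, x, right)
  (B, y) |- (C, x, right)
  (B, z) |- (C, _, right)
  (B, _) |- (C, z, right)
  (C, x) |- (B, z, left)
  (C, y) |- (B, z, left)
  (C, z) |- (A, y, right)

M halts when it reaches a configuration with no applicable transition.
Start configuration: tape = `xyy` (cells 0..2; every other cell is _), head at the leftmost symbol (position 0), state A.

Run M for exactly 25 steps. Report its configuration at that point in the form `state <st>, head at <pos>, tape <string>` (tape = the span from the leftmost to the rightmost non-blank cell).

state=A head=0 tape=_[x]yy   (A,x)→(B,y,right)
state=B head=1 tape=_y[y]y   (B,y)→(C,x,right)
state=C head=2 tape=_yx[y]   (C,y)→(B,z,left)
state=B head=1 tape=_y[x]z   (B,x)→(A,x,right)
state=A head=2 tape=_yx[z]   (A,z)→(C,z,left)
state=C head=1 tape=_y[x]z   (C,x)→(B,z,left)
state=B head=0 tape=_[y]zz   (B,y)→(C,x,right)
state=C head=1 tape=_x[z]z   (C,z)→(A,y,right)
state=A head=2 tape=_xy[z]   (A,z)→(C,z,left)
state=C head=1 tape=_x[y]z   (C,y)→(B,z,left)
state=B head=0 tape=_[x]zz   (B,x)→(A,x,right)
state=A head=1 tape=_x[z]z   (A,z)→(C,z,left)
state=C head=0 tape=_[x]zz   (C,x)→(B,z,left)
state=B head=-1 tape=[_]zzz   (B,_)→(C,z,right)
state=C head=0 tape=z[z]zz   (C,z)→(A,y,right)
state=A head=1 tape=zy[z]z   (A,z)→(C,z,left)
state=C head=0 tape=z[y]zz   (C,y)→(B,z,left)
state=B head=-1 tape=[z]zzz   (B,z)→(C,_,right)
state=C head=0 tape=_[z]zz   (C,z)→(A,y,right)
state=A head=1 tape=_y[z]z   (A,z)→(C,z,left)
state=C head=0 tape=_[y]zz   (C,y)→(B,z,left)
state=B head=-1 tape=[_]zzz   (B,_)→(C,z,right)
state=C head=0 tape=z[z]zz   (C,z)→(A,y,right)
state=A head=1 tape=zy[z]z   (A,z)→(C,z,left)
state=C head=0 tape=z[y]zz   (C,y)→(B,z,left)
state=B head=-1 tape=[z]zzz
After 25 steps: state B, head at -1, tape zzzz.

state B, head at -1, tape zzzz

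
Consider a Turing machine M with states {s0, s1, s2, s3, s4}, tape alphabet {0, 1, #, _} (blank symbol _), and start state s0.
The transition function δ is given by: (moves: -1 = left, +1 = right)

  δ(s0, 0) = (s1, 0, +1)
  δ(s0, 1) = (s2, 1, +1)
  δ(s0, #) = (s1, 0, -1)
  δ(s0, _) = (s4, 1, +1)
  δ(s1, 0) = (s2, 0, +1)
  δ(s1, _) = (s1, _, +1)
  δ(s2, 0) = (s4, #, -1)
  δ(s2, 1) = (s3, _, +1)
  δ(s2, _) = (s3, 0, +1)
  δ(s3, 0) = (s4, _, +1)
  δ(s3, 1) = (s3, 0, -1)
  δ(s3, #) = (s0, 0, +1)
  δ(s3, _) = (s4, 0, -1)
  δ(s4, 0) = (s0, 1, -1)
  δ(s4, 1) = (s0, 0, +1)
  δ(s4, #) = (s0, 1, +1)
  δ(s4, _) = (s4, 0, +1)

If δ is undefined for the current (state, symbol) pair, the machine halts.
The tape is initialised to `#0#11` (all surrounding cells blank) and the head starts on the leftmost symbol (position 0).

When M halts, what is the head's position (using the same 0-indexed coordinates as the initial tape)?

state=s0 head=0 tape=_[#]0#11_   (s0,#)→(s1,0,-1)
state=s1 head=-1 tape=[_]00#11_   (s1,_)→(s1,_,+1)
state=s1 head=0 tape=_[0]0#11_   (s1,0)→(s2,0,+1)
state=s2 head=1 tape=_0[0]#11_   (s2,0)→(s4,#,-1)
state=s4 head=0 tape=_[0]##11_   (s4,0)→(s0,1,-1)
state=s0 head=-1 tape=[_]1##11_   (s0,_)→(s4,1,+1)
state=s4 head=0 tape=1[1]##11_   (s4,1)→(s0,0,+1)
state=s0 head=1 tape=10[#]#11_   (s0,#)→(s1,0,-1)
state=s1 head=0 tape=1[0]0#11_   (s1,0)→(s2,0,+1)
state=s2 head=1 tape=10[0]#11_   (s2,0)→(s4,#,-1)
state=s4 head=0 tape=1[0]##11_   (s4,0)→(s0,1,-1)
state=s0 head=-1 tape=[1]1##11_   (s0,1)→(s2,1,+1)
state=s2 head=0 tape=1[1]##11_   (s2,1)→(s3,_,+1)
state=s3 head=1 tape=1_[#]#11_   (s3,#)→(s0,0,+1)
state=s0 head=2 tape=1_0[#]11_   (s0,#)→(s1,0,-1)
state=s1 head=1 tape=1_[0]011_   (s1,0)→(s2,0,+1)
state=s2 head=2 tape=1_0[0]11_   (s2,0)→(s4,#,-1)
state=s4 head=1 tape=1_[0]#11_   (s4,0)→(s0,1,-1)
state=s0 head=0 tape=1[_]1#11_   (s0,_)→(s4,1,+1)
state=s4 head=1 tape=11[1]#11_   (s4,1)→(s0,0,+1)
state=s0 head=2 tape=110[#]11_   (s0,#)→(s1,0,-1)
state=s1 head=1 tape=11[0]011_   (s1,0)→(s2,0,+1)
state=s2 head=2 tape=110[0]11_   (s2,0)→(s4,#,-1)
state=s4 head=1 tape=11[0]#11_   (s4,0)→(s0,1,-1)
state=s0 head=0 tape=1[1]1#11_   (s0,1)→(s2,1,+1)
state=s2 head=1 tape=11[1]#11_   (s2,1)→(s3,_,+1)
state=s3 head=2 tape=11_[#]11_   (s3,#)→(s0,0,+1)
state=s0 head=3 tape=11_0[1]1_   (s0,1)→(s2,1,+1)
state=s2 head=4 tape=11_01[1]_   (s2,1)→(s3,_,+1)
state=s3 head=5 tape=11_01_[_]   (s3,_)→(s4,0,-1)
state=s4 head=4 tape=11_01[_]0   (s4,_)→(s4,0,+1)
state=s4 head=5 tape=11_010[0]   (s4,0)→(s0,1,-1)
state=s0 head=4 tape=11_01[0]1   (s0,0)→(s1,0,+1)
state=s1 head=5 tape=11_010[1]
At halt the head is at cell 5.

5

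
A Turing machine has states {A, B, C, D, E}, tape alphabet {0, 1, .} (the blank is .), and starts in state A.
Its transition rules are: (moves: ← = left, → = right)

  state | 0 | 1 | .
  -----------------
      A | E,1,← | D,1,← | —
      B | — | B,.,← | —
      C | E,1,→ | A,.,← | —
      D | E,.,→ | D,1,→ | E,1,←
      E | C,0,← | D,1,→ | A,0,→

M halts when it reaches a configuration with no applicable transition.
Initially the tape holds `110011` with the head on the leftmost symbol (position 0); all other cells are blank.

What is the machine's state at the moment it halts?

C

state=A head=0 tape=..[1]10011   (A,1)→(D,1,←)
state=D head=-1 tape=.[.]110011   (D,.)→(E,1,←)
state=E head=-2 tape=[.]1110011   (E,.)→(A,0,→)
state=A head=-1 tape=0[1]110011   (A,1)→(D,1,←)
state=D head=-2 tape=[0]1110011   (D,0)→(E,.,→)
state=E head=-1 tape=.[1]110011   (E,1)→(D,1,→)
state=D head=0 tape=.1[1]10011   (D,1)→(D,1,→)
state=D head=1 tape=.11[1]0011   (D,1)→(D,1,→)
state=D head=2 tape=.111[0]011   (D,0)→(E,.,→)
state=E head=3 tape=.111.[0]11   (E,0)→(C,0,←)
state=C head=2 tape=.111[.]011
No transition is defined for (C, .); M halts in state C.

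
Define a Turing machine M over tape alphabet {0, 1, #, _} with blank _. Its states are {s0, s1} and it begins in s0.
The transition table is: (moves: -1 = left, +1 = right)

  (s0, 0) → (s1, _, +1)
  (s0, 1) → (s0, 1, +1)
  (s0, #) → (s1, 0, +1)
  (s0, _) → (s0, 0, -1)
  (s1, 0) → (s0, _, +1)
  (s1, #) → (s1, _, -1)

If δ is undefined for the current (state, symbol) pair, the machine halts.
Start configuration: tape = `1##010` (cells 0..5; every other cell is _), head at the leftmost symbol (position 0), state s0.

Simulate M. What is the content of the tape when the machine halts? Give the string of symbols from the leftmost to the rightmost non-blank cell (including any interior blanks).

s0 | [1]##010   read 1 → write 1, move +1, go to s0
s0 | 1[#]#010   read # → write 0, move +1, go to s1
s1 | 10[#]010   read # → write _, move -1, go to s1
s1 | 1[0]_010   read 0 → write _, move +1, go to s0
s0 | 1_[_]010   read _ → write 0, move -1, go to s0
s0 | 1[_]0010   read _ → write 0, move -1, go to s0
s0 | [1]00010   read 1 → write 1, move +1, go to s0
s0 | 1[0]0010   read 0 → write _, move +1, go to s1
s1 | 1_[0]010   read 0 → write _, move +1, go to s0
s0 | 1__[0]10   read 0 → write _, move +1, go to s1
s1 | 1___[1]0
The non-blank tape span at halt is 1___10.

1___10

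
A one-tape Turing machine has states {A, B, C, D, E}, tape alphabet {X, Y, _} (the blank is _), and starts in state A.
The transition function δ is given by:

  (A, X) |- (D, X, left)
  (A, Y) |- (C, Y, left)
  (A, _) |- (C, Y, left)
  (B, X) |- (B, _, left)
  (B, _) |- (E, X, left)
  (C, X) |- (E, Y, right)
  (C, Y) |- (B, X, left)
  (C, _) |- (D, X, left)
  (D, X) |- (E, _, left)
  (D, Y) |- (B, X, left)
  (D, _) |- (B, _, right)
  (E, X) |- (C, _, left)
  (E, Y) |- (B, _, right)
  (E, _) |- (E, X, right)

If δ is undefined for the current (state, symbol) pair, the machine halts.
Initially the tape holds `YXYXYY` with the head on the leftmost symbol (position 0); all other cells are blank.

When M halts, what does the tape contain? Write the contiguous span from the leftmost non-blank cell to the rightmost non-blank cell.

A | ___[Y]XYXYY   read Y → write Y, move left, go to C
C | __[_]YXYXYY   read _ → write X, move left, go to D
D | _[_]XYXYXYY   read _ → write _, move right, go to B
B | __[X]YXYXYY   read X → write _, move left, go to B
B | _[_]_YXYXYY   read _ → write X, move left, go to E
E | [_]X_YXYXYY   read _ → write X, move right, go to E
E | X[X]_YXYXYY   read X → write _, move left, go to C
C | [X]__YXYXYY   read X → write Y, move right, go to E
E | Y[_]_YXYXYY   read _ → write X, move right, go to E
E | YX[_]YXYXYY   read _ → write X, move right, go to E
E | YXX[Y]XYXYY   read Y → write _, move right, go to B
B | YXX_[X]YXYY   read X → write _, move left, go to B
B | YXX[_]_YXYY   read _ → write X, move left, go to E
E | YX[X]X_YXYY   read X → write _, move left, go to C
C | Y[X]_X_YXYY   read X → write Y, move right, go to E
E | YY[_]X_YXYY   read _ → write X, move right, go to E
E | YYX[X]_YXYY   read X → write _, move left, go to C
C | YY[X]__YXYY   read X → write Y, move right, go to E
E | YYY[_]_YXYY   read _ → write X, move right, go to E
E | YYYX[_]YXYY   read _ → write X, move right, go to E
E | YYYXX[Y]XYY   read Y → write _, move right, go to B
B | YYYXX_[X]YY   read X → write _, move left, go to B
B | YYYXX[_]_YY   read _ → write X, move left, go to E
E | YYYX[X]X_YY   read X → write _, move left, go to C
C | YYY[X]_X_YY   read X → write Y, move right, go to E
E | YYYY[_]X_YY   read _ → write X, move right, go to E
E | YYYYX[X]_YY   read X → write _, move left, go to C
C | YYYY[X]__YY   read X → write Y, move right, go to E
E | YYYYY[_]_YY   read _ → write X, move right, go to E
E | YYYYYX[_]YY   read _ → write X, move right, go to E
E | YYYYYXX[Y]Y   read Y → write _, move right, go to B
B | YYYYYXX_[Y]
The non-blank tape span at halt is YYYYYXX_Y.

YYYYYXX_Y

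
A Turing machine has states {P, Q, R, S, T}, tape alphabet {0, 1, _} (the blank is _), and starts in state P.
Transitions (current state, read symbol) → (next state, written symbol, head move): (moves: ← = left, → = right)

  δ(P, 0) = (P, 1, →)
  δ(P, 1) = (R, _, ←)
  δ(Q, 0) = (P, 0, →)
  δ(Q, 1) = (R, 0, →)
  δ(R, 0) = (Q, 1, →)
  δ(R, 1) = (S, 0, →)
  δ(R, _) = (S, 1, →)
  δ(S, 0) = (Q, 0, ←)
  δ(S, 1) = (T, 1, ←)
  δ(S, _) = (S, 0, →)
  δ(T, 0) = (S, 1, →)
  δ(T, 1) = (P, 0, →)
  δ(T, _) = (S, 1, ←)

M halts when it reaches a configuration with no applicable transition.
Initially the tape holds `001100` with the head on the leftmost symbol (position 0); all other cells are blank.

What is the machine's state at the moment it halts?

Q

state=P head=0 tape=[0]01100   (P,0)→(P,1,→)
state=P head=1 tape=1[0]1100   (P,0)→(P,1,→)
state=P head=2 tape=11[1]100   (P,1)→(R,_,←)
state=R head=1 tape=1[1]_100   (R,1)→(S,0,→)
state=S head=2 tape=10[_]100   (S,_)→(S,0,→)
state=S head=3 tape=100[1]00   (S,1)→(T,1,←)
state=T head=2 tape=10[0]100   (T,0)→(S,1,→)
state=S head=3 tape=101[1]00   (S,1)→(T,1,←)
state=T head=2 tape=10[1]100   (T,1)→(P,0,→)
state=P head=3 tape=100[1]00   (P,1)→(R,_,←)
state=R head=2 tape=10[0]_00   (R,0)→(Q,1,→)
state=Q head=3 tape=101[_]00
No transition is defined for (Q, _); M halts in state Q.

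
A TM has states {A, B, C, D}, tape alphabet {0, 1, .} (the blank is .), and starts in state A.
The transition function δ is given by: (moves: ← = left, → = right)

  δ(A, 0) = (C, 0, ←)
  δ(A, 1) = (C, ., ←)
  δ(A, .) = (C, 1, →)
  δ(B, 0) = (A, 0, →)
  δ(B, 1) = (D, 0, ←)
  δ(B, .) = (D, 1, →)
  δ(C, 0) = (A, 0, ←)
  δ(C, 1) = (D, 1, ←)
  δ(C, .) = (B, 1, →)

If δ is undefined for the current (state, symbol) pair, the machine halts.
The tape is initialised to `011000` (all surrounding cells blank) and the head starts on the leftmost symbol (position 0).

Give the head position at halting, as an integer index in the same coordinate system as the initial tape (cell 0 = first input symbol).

A | ..[0]11000   read 0 → write 0, move ←, go to C
C | .[.]011000   read . → write 1, move →, go to B
B | .1[0]11000   read 0 → write 0, move →, go to A
A | .10[1]1000   read 1 → write ., move ←, go to C
C | .1[0].1000   read 0 → write 0, move ←, go to A
A | .[1]0.1000   read 1 → write ., move ←, go to C
C | [.].0.1000   read . → write 1, move →, go to B
B | 1[.]0.1000   read . → write 1, move →, go to D
D | 11[0].1000
At halt the head is at cell 0.

0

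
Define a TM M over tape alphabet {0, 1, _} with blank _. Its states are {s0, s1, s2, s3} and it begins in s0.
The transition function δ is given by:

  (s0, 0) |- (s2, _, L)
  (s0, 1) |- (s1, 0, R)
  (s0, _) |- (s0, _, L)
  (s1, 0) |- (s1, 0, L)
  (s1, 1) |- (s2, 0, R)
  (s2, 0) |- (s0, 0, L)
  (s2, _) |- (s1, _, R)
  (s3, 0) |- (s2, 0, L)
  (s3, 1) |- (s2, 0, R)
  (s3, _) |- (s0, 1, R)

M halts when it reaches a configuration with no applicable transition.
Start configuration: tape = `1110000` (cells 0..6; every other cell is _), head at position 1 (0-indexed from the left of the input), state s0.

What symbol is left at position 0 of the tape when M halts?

0

s0 | _1[1]10000   read 1 → write 0, move R, go to s1
s1 | _10[1]0000   read 1 → write 0, move R, go to s2
s2 | _100[0]000   read 0 → write 0, move L, go to s0
s0 | _10[0]0000   read 0 → write _, move L, go to s2
s2 | _1[0]_0000   read 0 → write 0, move L, go to s0
s0 | _[1]0_0000   read 1 → write 0, move R, go to s1
s1 | _0[0]_0000   read 0 → write 0, move L, go to s1
s1 | _[0]0_0000   read 0 → write 0, move L, go to s1
s1 | [_]00_0000
Cell 0 holds 0 when M halts.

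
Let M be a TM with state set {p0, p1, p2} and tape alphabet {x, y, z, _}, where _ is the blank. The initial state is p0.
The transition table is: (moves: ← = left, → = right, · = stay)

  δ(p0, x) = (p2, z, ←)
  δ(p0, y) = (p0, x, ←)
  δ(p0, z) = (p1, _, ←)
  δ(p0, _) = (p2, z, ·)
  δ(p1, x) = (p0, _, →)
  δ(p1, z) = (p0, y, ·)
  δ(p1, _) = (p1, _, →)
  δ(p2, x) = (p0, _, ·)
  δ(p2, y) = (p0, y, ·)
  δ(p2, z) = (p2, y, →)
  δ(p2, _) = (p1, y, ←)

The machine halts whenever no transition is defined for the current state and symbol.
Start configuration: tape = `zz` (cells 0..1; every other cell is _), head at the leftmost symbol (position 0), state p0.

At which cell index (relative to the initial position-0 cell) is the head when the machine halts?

state=p0 head=0 tape=_[z]z_   (p0,z)→(p1,_,←)
state=p1 head=-1 tape=[_]_z_   (p1,_)→(p1,_,→)
state=p1 head=0 tape=_[_]z_   (p1,_)→(p1,_,→)
state=p1 head=1 tape=__[z]_   (p1,z)→(p0,y,·)
state=p0 head=1 tape=__[y]_   (p0,y)→(p0,x,←)
state=p0 head=0 tape=_[_]x_   (p0,_)→(p2,z,·)
state=p2 head=0 tape=_[z]x_   (p2,z)→(p2,y,→)
state=p2 head=1 tape=_y[x]_   (p2,x)→(p0,_,·)
state=p0 head=1 tape=_y[_]_   (p0,_)→(p2,z,·)
state=p2 head=1 tape=_y[z]_   (p2,z)→(p2,y,→)
state=p2 head=2 tape=_yy[_]   (p2,_)→(p1,y,←)
state=p1 head=1 tape=_y[y]y
At halt the head is at cell 1.

1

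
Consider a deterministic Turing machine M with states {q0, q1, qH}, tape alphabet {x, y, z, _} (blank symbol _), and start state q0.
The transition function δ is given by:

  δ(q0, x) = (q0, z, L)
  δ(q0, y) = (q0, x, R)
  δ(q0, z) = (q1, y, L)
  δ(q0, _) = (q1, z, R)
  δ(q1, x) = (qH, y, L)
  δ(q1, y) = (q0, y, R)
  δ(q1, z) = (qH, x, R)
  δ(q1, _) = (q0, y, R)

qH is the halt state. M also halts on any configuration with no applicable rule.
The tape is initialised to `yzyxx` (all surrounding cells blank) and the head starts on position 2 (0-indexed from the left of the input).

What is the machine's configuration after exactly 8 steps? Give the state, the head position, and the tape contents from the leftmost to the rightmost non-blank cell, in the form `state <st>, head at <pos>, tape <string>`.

state qH, head at 0, tape yyyzx

q0 | yz[y]xx   read y → write x, move R, go to q0
q0 | yzx[x]x   read x → write z, move L, go to q0
q0 | yz[x]zx   read x → write z, move L, go to q0
q0 | y[z]zzx   read z → write y, move L, go to q1
q1 | [y]yzzx   read y → write y, move R, go to q0
q0 | y[y]zzx   read y → write x, move R, go to q0
q0 | yx[z]zx   read z → write y, move L, go to q1
q1 | y[x]yzx   read x → write y, move L, go to qH
qH | [y]yyzx
After 8 steps: state qH, head at 0, tape yyyzx.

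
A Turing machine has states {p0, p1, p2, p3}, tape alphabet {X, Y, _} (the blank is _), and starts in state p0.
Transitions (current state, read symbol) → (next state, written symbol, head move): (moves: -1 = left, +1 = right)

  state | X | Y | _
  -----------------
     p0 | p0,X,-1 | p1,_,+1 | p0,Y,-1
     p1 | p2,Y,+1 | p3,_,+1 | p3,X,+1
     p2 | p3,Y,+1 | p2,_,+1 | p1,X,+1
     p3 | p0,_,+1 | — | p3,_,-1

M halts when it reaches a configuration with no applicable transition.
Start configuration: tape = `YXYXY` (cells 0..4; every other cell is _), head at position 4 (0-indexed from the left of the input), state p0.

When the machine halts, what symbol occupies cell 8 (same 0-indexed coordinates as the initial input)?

Y

state=p0 head=4 tape=YXYX[Y]_____   (p0,Y)→(p1,_,+1)
state=p1 head=5 tape=YXYX_[_]____   (p1,_)→(p3,X,+1)
state=p3 head=6 tape=YXYX_X[_]___   (p3,_)→(p3,_,-1)
state=p3 head=5 tape=YXYX_[X]____   (p3,X)→(p0,_,+1)
state=p0 head=6 tape=YXYX__[_]___   (p0,_)→(p0,Y,-1)
state=p0 head=5 tape=YXYX_[_]Y___   (p0,_)→(p0,Y,-1)
state=p0 head=4 tape=YXYX[_]YY___   (p0,_)→(p0,Y,-1)
state=p0 head=3 tape=YXY[X]YYY___   (p0,X)→(p0,X,-1)
state=p0 head=2 tape=YX[Y]XYYY___   (p0,Y)→(p1,_,+1)
state=p1 head=3 tape=YX_[X]YYY___   (p1,X)→(p2,Y,+1)
state=p2 head=4 tape=YX_Y[Y]YY___   (p2,Y)→(p2,_,+1)
state=p2 head=5 tape=YX_Y_[Y]Y___   (p2,Y)→(p2,_,+1)
state=p2 head=6 tape=YX_Y__[Y]___   (p2,Y)→(p2,_,+1)
state=p2 head=7 tape=YX_Y___[_]__   (p2,_)→(p1,X,+1)
state=p1 head=8 tape=YX_Y___X[_]_   (p1,_)→(p3,X,+1)
state=p3 head=9 tape=YX_Y___XX[_]   (p3,_)→(p3,_,-1)
state=p3 head=8 tape=YX_Y___X[X]_   (p3,X)→(p0,_,+1)
state=p0 head=9 tape=YX_Y___X_[_]   (p0,_)→(p0,Y,-1)
state=p0 head=8 tape=YX_Y___X[_]Y   (p0,_)→(p0,Y,-1)
state=p0 head=7 tape=YX_Y___[X]YY   (p0,X)→(p0,X,-1)
state=p0 head=6 tape=YX_Y__[_]XYY   (p0,_)→(p0,Y,-1)
state=p0 head=5 tape=YX_Y_[_]YXYY   (p0,_)→(p0,Y,-1)
state=p0 head=4 tape=YX_Y[_]YYXYY   (p0,_)→(p0,Y,-1)
state=p0 head=3 tape=YX_[Y]YYYXYY   (p0,Y)→(p1,_,+1)
state=p1 head=4 tape=YX__[Y]YYXYY   (p1,Y)→(p3,_,+1)
state=p3 head=5 tape=YX___[Y]YXYY
Cell 8 holds Y when M halts.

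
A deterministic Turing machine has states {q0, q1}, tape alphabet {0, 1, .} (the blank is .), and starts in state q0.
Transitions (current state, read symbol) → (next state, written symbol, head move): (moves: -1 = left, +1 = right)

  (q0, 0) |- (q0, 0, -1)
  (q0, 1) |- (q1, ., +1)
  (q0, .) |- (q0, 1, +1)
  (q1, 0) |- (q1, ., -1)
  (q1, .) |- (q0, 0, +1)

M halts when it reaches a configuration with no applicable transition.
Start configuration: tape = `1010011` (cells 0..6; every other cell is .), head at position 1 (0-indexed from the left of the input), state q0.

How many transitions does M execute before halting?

q0 | 1[0]10011   read 0 → write 0, move -1, go to q0
q0 | [1]010011   read 1 → write ., move +1, go to q1
q1 | .[0]10011   read 0 → write ., move -1, go to q1
q1 | [.].10011   read . → write 0, move +1, go to q0
q0 | 0[.]10011   read . → write 1, move +1, go to q0
q0 | 01[1]0011   read 1 → write ., move +1, go to q1
q1 | 01.[0]011   read 0 → write ., move -1, go to q1
q1 | 01[.].011   read . → write 0, move +1, go to q0
q0 | 010[.]011   read . → write 1, move +1, go to q0
q0 | 0101[0]11   read 0 → write 0, move -1, go to q0
q0 | 010[1]011   read 1 → write ., move +1, go to q1
q1 | 010.[0]11   read 0 → write ., move -1, go to q1
q1 | 010[.].11   read . → write 0, move +1, go to q0
q0 | 0100[.]11   read . → write 1, move +1, go to q0
q0 | 01001[1]1   read 1 → write ., move +1, go to q1
q1 | 01001.[1]
M halts after 15 transitions.

15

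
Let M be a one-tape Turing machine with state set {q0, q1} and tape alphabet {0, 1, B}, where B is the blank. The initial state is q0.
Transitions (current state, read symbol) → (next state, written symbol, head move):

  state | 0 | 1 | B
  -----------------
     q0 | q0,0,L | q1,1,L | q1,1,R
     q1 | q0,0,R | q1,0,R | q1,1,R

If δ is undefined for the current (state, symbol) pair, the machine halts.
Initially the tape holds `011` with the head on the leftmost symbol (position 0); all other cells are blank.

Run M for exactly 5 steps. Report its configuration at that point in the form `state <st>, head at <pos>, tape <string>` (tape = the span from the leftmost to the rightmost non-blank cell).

state=q0 head=0 tape=B[0]11   (q0,0)→(q0,0,L)
state=q0 head=-1 tape=[B]011   (q0,B)→(q1,1,R)
state=q1 head=0 tape=1[0]11   (q1,0)→(q0,0,R)
state=q0 head=1 tape=10[1]1   (q0,1)→(q1,1,L)
state=q1 head=0 tape=1[0]11   (q1,0)→(q0,0,R)
state=q0 head=1 tape=10[1]1
After 5 steps: state q0, head at 1, tape 1011.

state q0, head at 1, tape 1011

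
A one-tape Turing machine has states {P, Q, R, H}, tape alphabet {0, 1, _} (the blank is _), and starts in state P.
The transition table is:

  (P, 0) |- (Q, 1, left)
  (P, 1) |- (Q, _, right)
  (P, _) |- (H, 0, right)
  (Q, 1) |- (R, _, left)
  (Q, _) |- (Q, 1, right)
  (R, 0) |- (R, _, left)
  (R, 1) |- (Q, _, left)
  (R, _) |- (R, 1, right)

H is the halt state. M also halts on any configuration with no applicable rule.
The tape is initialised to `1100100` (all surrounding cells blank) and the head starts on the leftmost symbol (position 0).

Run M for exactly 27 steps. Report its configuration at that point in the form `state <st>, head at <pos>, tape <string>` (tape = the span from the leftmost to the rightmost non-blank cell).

state=P head=0 tape=__[1]100100   (P,1)→(Q,_,right)
state=Q head=1 tape=___[1]00100   (Q,1)→(R,_,left)
state=R head=0 tape=__[_]_00100   (R,_)→(R,1,right)
state=R head=1 tape=__1[_]00100   (R,_)→(R,1,right)
state=R head=2 tape=__11[0]0100   (R,0)→(R,_,left)
state=R head=1 tape=__1[1]_0100   (R,1)→(Q,_,left)
state=Q head=0 tape=__[1]__0100   (Q,1)→(R,_,left)
state=R head=-1 tape=_[_]___0100   (R,_)→(R,1,right)
state=R head=0 tape=_1[_]__0100   (R,_)→(R,1,right)
state=R head=1 tape=_11[_]_0100   (R,_)→(R,1,right)
state=R head=2 tape=_111[_]0100   (R,_)→(R,1,right)
state=R head=3 tape=_1111[0]100   (R,0)→(R,_,left)
state=R head=2 tape=_111[1]_100   (R,1)→(Q,_,left)
state=Q head=1 tape=_11[1]__100   (Q,1)→(R,_,left)
state=R head=0 tape=_1[1]___100   (R,1)→(Q,_,left)
state=Q head=-1 tape=_[1]____100   (Q,1)→(R,_,left)
state=R head=-2 tape=[_]_____100   (R,_)→(R,1,right)
state=R head=-1 tape=1[_]____100   (R,_)→(R,1,right)
state=R head=0 tape=11[_]___100   (R,_)→(R,1,right)
state=R head=1 tape=111[_]__100   (R,_)→(R,1,right)
state=R head=2 tape=1111[_]_100   (R,_)→(R,1,right)
state=R head=3 tape=11111[_]100   (R,_)→(R,1,right)
state=R head=4 tape=111111[1]00   (R,1)→(Q,_,left)
state=Q head=3 tape=11111[1]_00   (Q,1)→(R,_,left)
state=R head=2 tape=1111[1]__00   (R,1)→(Q,_,left)
state=Q head=1 tape=111[1]___00   (Q,1)→(R,_,left)
state=R head=0 tape=11[1]____00   (R,1)→(Q,_,left)
state=Q head=-1 tape=1[1]_____00
After 27 steps: state Q, head at -1, tape 11_____00.

state Q, head at -1, tape 11_____00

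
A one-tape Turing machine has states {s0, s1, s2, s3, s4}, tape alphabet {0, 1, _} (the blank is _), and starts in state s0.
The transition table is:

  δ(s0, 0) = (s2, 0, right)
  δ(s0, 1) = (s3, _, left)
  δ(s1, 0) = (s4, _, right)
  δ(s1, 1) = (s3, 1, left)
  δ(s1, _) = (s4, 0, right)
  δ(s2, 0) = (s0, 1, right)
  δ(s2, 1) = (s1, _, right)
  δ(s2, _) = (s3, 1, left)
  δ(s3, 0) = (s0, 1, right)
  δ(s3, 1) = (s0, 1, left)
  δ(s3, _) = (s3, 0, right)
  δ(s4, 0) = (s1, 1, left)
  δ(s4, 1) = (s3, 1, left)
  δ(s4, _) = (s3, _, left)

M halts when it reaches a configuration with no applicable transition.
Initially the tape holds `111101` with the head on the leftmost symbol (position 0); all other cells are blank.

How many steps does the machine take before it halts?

25

state=s0 head=0 tape=_[1]11101__   (s0,1)→(s3,_,left)
state=s3 head=-1 tape=[_]_11101__   (s3,_)→(s3,0,right)
state=s3 head=0 tape=0[_]11101__   (s3,_)→(s3,0,right)
state=s3 head=1 tape=00[1]1101__   (s3,1)→(s0,1,left)
state=s0 head=0 tape=0[0]11101__   (s0,0)→(s2,0,right)
state=s2 head=1 tape=00[1]1101__   (s2,1)→(s1,_,right)
state=s1 head=2 tape=00_[1]101__   (s1,1)→(s3,1,left)
state=s3 head=1 tape=00[_]1101__   (s3,_)→(s3,0,right)
state=s3 head=2 tape=000[1]101__   (s3,1)→(s0,1,left)
state=s0 head=1 tape=00[0]1101__   (s0,0)→(s2,0,right)
state=s2 head=2 tape=000[1]101__   (s2,1)→(s1,_,right)
state=s1 head=3 tape=000_[1]01__   (s1,1)→(s3,1,left)
state=s3 head=2 tape=000[_]101__   (s3,_)→(s3,0,right)
state=s3 head=3 tape=0000[1]01__   (s3,1)→(s0,1,left)
state=s0 head=2 tape=000[0]101__   (s0,0)→(s2,0,right)
state=s2 head=3 tape=0000[1]01__   (s2,1)→(s1,_,right)
state=s1 head=4 tape=0000_[0]1__   (s1,0)→(s4,_,right)
state=s4 head=5 tape=0000__[1]__   (s4,1)→(s3,1,left)
state=s3 head=4 tape=0000_[_]1__   (s3,_)→(s3,0,right)
state=s3 head=5 tape=0000_0[1]__   (s3,1)→(s0,1,left)
state=s0 head=4 tape=0000_[0]1__   (s0,0)→(s2,0,right)
state=s2 head=5 tape=0000_0[1]__   (s2,1)→(s1,_,right)
state=s1 head=6 tape=0000_0_[_]_   (s1,_)→(s4,0,right)
state=s4 head=7 tape=0000_0_0[_]   (s4,_)→(s3,_,left)
state=s3 head=6 tape=0000_0_[0]_   (s3,0)→(s0,1,right)
state=s0 head=7 tape=0000_0_1[_]
M halts after 25 transitions.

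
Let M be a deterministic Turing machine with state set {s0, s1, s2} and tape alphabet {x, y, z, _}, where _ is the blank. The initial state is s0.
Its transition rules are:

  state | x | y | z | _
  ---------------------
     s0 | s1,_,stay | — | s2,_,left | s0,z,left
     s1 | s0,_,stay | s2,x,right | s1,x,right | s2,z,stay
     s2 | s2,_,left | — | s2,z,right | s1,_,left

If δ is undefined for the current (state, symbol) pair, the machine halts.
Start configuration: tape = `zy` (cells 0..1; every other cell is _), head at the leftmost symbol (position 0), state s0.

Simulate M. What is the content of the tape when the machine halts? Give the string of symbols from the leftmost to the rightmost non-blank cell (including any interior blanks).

xxzy

s0 | __[z]y   read z → write _, move left, go to s2
s2 | _[_]_y   read _ → write _, move left, go to s1
s1 | [_]__y   read _ → write z, move stay, go to s2
s2 | [z]__y   read z → write z, move right, go to s2
s2 | z[_]_y   read _ → write _, move left, go to s1
s1 | [z]__y   read z → write x, move right, go to s1
s1 | x[_]_y   read _ → write z, move stay, go to s2
s2 | x[z]_y   read z → write z, move right, go to s2
s2 | xz[_]y   read _ → write _, move left, go to s1
s1 | x[z]_y   read z → write x, move right, go to s1
s1 | xx[_]y   read _ → write z, move stay, go to s2
s2 | xx[z]y   read z → write z, move right, go to s2
s2 | xxz[y]
The non-blank tape span at halt is xxzy.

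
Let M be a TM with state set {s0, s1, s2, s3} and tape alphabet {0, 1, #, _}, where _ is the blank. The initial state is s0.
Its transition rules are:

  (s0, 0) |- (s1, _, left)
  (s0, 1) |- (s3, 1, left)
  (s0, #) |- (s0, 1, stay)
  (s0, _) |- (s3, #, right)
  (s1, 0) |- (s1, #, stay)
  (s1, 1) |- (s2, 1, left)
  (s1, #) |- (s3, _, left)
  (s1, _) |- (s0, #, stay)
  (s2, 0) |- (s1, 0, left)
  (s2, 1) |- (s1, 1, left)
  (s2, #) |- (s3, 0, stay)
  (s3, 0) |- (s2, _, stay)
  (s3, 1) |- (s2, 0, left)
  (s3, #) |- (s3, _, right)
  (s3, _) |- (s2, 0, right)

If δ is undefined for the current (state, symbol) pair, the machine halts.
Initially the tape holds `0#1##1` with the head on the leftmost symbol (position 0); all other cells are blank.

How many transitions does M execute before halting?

s0 | ___[0]#1##1   read 0 → write _, move left, go to s1
s1 | __[_]_#1##1   read _ → write #, move stay, go to s0
s0 | __[#]_#1##1   read # → write 1, move stay, go to s0
s0 | __[1]_#1##1   read 1 → write 1, move left, go to s3
s3 | _[_]1_#1##1   read _ → write 0, move right, go to s2
s2 | _0[1]_#1##1   read 1 → write 1, move left, go to s1
s1 | _[0]1_#1##1   read 0 → write #, move stay, go to s1
s1 | _[#]1_#1##1   read # → write _, move left, go to s3
s3 | [_]_1_#1##1   read _ → write 0, move right, go to s2
s2 | 0[_]1_#1##1
M halts after 9 transitions.

9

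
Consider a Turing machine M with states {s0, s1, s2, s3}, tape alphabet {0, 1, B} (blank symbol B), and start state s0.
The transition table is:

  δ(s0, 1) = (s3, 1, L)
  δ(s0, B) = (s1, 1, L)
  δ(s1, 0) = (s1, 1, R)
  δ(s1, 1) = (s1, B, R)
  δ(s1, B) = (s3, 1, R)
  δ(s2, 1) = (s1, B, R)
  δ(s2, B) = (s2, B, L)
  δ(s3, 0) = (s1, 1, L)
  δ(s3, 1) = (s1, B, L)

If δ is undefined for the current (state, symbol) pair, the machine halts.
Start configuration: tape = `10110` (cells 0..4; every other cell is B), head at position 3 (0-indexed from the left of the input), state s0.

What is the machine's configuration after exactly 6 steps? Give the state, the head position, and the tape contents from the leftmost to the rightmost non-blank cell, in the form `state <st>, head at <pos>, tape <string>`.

state=s0 head=3 tape=101[1]0   (s0,1)→(s3,1,L)
state=s3 head=2 tape=10[1]10   (s3,1)→(s1,B,L)
state=s1 head=1 tape=1[0]B10   (s1,0)→(s1,1,R)
state=s1 head=2 tape=11[B]10   (s1,B)→(s3,1,R)
state=s3 head=3 tape=111[1]0   (s3,1)→(s1,B,L)
state=s1 head=2 tape=11[1]B0   (s1,1)→(s1,B,R)
state=s1 head=3 tape=11B[B]0
After 6 steps: state s1, head at 3, tape 11BB0.

state s1, head at 3, tape 11BB0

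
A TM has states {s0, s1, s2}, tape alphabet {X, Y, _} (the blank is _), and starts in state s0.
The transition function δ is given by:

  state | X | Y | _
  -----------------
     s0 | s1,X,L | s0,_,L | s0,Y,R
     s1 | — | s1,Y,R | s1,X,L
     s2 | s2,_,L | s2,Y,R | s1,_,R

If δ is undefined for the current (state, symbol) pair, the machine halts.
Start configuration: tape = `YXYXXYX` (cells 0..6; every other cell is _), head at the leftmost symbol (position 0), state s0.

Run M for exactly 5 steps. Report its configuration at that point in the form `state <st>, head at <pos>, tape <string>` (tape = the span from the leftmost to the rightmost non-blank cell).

state s1, head at 1, tape YYXYXXYX

state=s0 head=0 tape=_[Y]XYXXYX   (s0,Y)→(s0,_,L)
state=s0 head=-1 tape=[_]_XYXXYX   (s0,_)→(s0,Y,R)
state=s0 head=0 tape=Y[_]XYXXYX   (s0,_)→(s0,Y,R)
state=s0 head=1 tape=YY[X]YXXYX   (s0,X)→(s1,X,L)
state=s1 head=0 tape=Y[Y]XYXXYX   (s1,Y)→(s1,Y,R)
state=s1 head=1 tape=YY[X]YXXYX
After 5 steps: state s1, head at 1, tape YYXYXXYX.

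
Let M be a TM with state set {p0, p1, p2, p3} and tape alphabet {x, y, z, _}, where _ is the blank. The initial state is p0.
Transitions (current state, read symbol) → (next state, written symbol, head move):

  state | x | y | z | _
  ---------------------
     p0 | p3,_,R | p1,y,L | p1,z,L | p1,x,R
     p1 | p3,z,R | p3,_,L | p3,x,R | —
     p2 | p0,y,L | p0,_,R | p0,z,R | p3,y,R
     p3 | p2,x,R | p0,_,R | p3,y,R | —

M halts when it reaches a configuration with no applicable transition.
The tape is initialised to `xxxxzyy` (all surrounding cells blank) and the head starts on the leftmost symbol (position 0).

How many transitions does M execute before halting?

p0 | [x]xxxzyy   read x → write _, move R, go to p3
p3 | _[x]xxzyy   read x → write x, move R, go to p2
p2 | _x[x]xzyy   read x → write y, move L, go to p0
p0 | _[x]yxzyy   read x → write _, move R, go to p3
p3 | __[y]xzyy   read y → write _, move R, go to p0
p0 | ___[x]zyy   read x → write _, move R, go to p3
p3 | ____[z]yy   read z → write y, move R, go to p3
p3 | ____y[y]y   read y → write _, move R, go to p0
p0 | ____y_[y]   read y → write y, move L, go to p1
p1 | ____y[_]y
M halts after 9 transitions.

9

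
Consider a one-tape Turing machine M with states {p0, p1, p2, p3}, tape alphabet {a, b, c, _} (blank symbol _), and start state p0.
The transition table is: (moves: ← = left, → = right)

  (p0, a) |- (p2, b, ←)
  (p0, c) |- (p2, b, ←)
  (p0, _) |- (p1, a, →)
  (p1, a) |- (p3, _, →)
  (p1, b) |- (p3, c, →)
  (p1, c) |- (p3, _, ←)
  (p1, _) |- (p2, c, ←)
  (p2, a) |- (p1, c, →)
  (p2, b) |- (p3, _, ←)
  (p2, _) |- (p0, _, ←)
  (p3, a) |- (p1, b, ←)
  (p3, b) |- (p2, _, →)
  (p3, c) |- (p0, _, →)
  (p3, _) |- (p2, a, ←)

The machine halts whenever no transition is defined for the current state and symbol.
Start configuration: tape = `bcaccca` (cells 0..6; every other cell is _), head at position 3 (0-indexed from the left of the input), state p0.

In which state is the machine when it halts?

p0 | bca[c]cca   read c → write b, move ←, go to p2
p2 | bc[a]bcca   read a → write c, move →, go to p1
p1 | bcc[b]cca   read b → write c, move →, go to p3
p3 | bccc[c]ca   read c → write _, move →, go to p0
p0 | bccc_[c]a   read c → write b, move ←, go to p2
p2 | bccc[_]ba   read _ → write _, move ←, go to p0
p0 | bcc[c]_ba   read c → write b, move ←, go to p2
p2 | bc[c]b_ba
No transition is defined for (p2, c); M halts in state p2.

p2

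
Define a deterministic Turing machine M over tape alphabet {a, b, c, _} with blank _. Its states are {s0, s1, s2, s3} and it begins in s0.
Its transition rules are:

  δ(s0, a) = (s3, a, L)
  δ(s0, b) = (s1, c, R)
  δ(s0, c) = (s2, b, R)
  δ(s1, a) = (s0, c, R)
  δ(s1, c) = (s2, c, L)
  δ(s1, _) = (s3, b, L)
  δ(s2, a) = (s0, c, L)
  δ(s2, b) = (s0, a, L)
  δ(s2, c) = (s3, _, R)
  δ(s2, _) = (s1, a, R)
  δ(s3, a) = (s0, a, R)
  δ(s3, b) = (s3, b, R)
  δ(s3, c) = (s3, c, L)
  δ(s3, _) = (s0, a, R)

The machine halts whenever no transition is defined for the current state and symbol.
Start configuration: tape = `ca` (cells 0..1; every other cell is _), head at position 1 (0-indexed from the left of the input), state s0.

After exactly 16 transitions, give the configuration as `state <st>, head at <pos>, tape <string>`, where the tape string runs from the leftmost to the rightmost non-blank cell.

state s3, head at 3, tape aabacb

s0 | _c[a]___   read a → write a, move L, go to s3
s3 | _[c]a___   read c → write c, move L, go to s3
s3 | [_]ca___   read _ → write a, move R, go to s0
s0 | a[c]a___   read c → write b, move R, go to s2
s2 | ab[a]___   read a → write c, move L, go to s0
s0 | a[b]c___   read b → write c, move R, go to s1
s1 | ac[c]___   read c → write c, move L, go to s2
s2 | a[c]c___   read c → write _, move R, go to s3
s3 | a_[c]___   read c → write c, move L, go to s3
s3 | a[_]c___   read _ → write a, move R, go to s0
s0 | aa[c]___   read c → write b, move R, go to s2
s2 | aab[_]__   read _ → write a, move R, go to s1
s1 | aaba[_]_   read _ → write b, move L, go to s3
s3 | aab[a]b_   read a → write a, move R, go to s0
s0 | aaba[b]_   read b → write c, move R, go to s1
s1 | aabac[_]   read _ → write b, move L, go to s3
s3 | aaba[c]b
After 16 steps: state s3, head at 3, tape aabacb.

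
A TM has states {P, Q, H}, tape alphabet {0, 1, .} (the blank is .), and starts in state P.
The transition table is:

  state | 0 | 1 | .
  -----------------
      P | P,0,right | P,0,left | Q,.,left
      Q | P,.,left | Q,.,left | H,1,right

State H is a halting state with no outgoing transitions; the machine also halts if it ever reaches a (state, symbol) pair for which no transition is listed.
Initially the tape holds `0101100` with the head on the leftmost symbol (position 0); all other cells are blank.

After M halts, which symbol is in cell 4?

.

P | ..[0]101100.   read 0 → write 0, move right, go to P
P | ..0[1]01100.   read 1 → write 0, move left, go to P
P | ..[0]001100.   read 0 → write 0, move right, go to P
P | ..0[0]01100.   read 0 → write 0, move right, go to P
P | ..00[0]1100.   read 0 → write 0, move right, go to P
P | ..000[1]100.   read 1 → write 0, move left, go to P
P | ..00[0]0100.   read 0 → write 0, move right, go to P
P | ..000[0]100.   read 0 → write 0, move right, go to P
P | ..0000[1]00.   read 1 → write 0, move left, go to P
P | ..000[0]000.   read 0 → write 0, move right, go to P
P | ..0000[0]00.   read 0 → write 0, move right, go to P
P | ..00000[0]0.   read 0 → write 0, move right, go to P
P | ..000000[0].   read 0 → write 0, move right, go to P
P | ..0000000[.]   read . → write ., move left, go to Q
Q | ..000000[0].   read 0 → write ., move left, go to P
P | ..00000[0]..   read 0 → write 0, move right, go to P
P | ..000000[.].   read . → write ., move left, go to Q
Q | ..00000[0]..   read 0 → write ., move left, go to P
P | ..0000[0]...   read 0 → write 0, move right, go to P
P | ..00000[.]..   read . → write ., move left, go to Q
Q | ..0000[0]...   read 0 → write ., move left, go to P
P | ..000[0]....   read 0 → write 0, move right, go to P
P | ..0000[.]...   read . → write ., move left, go to Q
Q | ..000[0]....   read 0 → write ., move left, go to P
P | ..00[0].....   read 0 → write 0, move right, go to P
P | ..000[.]....   read . → write ., move left, go to Q
Q | ..00[0].....   read 0 → write ., move left, go to P
P | ..0[0]......   read 0 → write 0, move right, go to P
P | ..00[.].....   read . → write ., move left, go to Q
Q | ..0[0]......   read 0 → write ., move left, go to P
P | ..[0].......   read 0 → write 0, move right, go to P
P | ..0[.]......   read . → write ., move left, go to Q
Q | ..[0].......   read 0 → write ., move left, go to P
P | .[.]........   read . → write ., move left, go to Q
Q | [.].........   read . → write 1, move right, go to H
H | 1[.]........
Cell 4 holds . when M halts.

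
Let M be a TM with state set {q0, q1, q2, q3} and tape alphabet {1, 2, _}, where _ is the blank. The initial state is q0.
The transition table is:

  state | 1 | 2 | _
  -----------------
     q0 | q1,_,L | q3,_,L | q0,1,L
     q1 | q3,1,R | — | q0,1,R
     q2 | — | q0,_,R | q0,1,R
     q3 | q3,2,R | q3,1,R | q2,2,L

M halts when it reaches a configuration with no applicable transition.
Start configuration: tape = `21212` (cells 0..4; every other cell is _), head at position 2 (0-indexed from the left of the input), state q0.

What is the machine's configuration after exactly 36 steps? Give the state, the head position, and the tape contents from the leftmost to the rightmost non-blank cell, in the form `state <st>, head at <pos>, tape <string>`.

state q3, head at -4, tape 12

state=q0 head=2 tape=____21[2]12   (q0,2)→(q3,_,L)
state=q3 head=1 tape=____2[1]_12   (q3,1)→(q3,2,R)
state=q3 head=2 tape=____22[_]12   (q3,_)→(q2,2,L)
state=q2 head=1 tape=____2[2]212   (q2,2)→(q0,_,R)
state=q0 head=2 tape=____2_[2]12   (q0,2)→(q3,_,L)
state=q3 head=1 tape=____2[_]_12   (q3,_)→(q2,2,L)
state=q2 head=0 tape=____[2]2_12   (q2,2)→(q0,_,R)
state=q0 head=1 tape=_____[2]_12   (q0,2)→(q3,_,L)
state=q3 head=0 tape=____[_]__12   (q3,_)→(q2,2,L)
state=q2 head=-1 tape=___[_]2__12   (q2,_)→(q0,1,R)
state=q0 head=0 tape=___1[2]__12   (q0,2)→(q3,_,L)
state=q3 head=-1 tape=___[1]___12   (q3,1)→(q3,2,R)
state=q3 head=0 tape=___2[_]__12   (q3,_)→(q2,2,L)
state=q2 head=-1 tape=___[2]2__12   (q2,2)→(q0,_,R)
state=q0 head=0 tape=____[2]__12   (q0,2)→(q3,_,L)
state=q3 head=-1 tape=___[_]___12   (q3,_)→(q2,2,L)
state=q2 head=-2 tape=__[_]2___12   (q2,_)→(q0,1,R)
state=q0 head=-1 tape=__1[2]___12   (q0,2)→(q3,_,L)
state=q3 head=-2 tape=__[1]____12   (q3,1)→(q3,2,R)
state=q3 head=-1 tape=__2[_]___12   (q3,_)→(q2,2,L)
state=q2 head=-2 tape=__[2]2___12   (q2,2)→(q0,_,R)
state=q0 head=-1 tape=___[2]___12   (q0,2)→(q3,_,L)
state=q3 head=-2 tape=__[_]____12   (q3,_)→(q2,2,L)
state=q2 head=-3 tape=_[_]2____12   (q2,_)→(q0,1,R)
state=q0 head=-2 tape=_1[2]____12   (q0,2)→(q3,_,L)
state=q3 head=-3 tape=_[1]_____12   (q3,1)→(q3,2,R)
state=q3 head=-2 tape=_2[_]____12   (q3,_)→(q2,2,L)
state=q2 head=-3 tape=_[2]2____12   (q2,2)→(q0,_,R)
state=q0 head=-2 tape=__[2]____12   (q0,2)→(q3,_,L)
state=q3 head=-3 tape=_[_]_____12   (q3,_)→(q2,2,L)
state=q2 head=-4 tape=[_]2_____12   (q2,_)→(q0,1,R)
state=q0 head=-3 tape=1[2]_____12   (q0,2)→(q3,_,L)
state=q3 head=-4 tape=[1]______12   (q3,1)→(q3,2,R)
state=q3 head=-3 tape=2[_]_____12   (q3,_)→(q2,2,L)
state=q2 head=-4 tape=[2]2_____12   (q2,2)→(q0,_,R)
state=q0 head=-3 tape=_[2]_____12   (q0,2)→(q3,_,L)
state=q3 head=-4 tape=[_]______12
After 36 steps: state q3, head at -4, tape 12.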